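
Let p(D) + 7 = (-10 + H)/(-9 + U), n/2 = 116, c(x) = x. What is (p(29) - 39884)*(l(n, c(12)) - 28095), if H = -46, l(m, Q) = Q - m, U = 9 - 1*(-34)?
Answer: 19202525125/17 ≈ 1.1296e+9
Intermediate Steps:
U = 43 (U = 9 + 34 = 43)
n = 232 (n = 2*116 = 232)
p(D) = -147/17 (p(D) = -7 + (-10 - 46)/(-9 + 43) = -7 - 56/34 = -7 - 56*1/34 = -7 - 28/17 = -147/17)
(p(29) - 39884)*(l(n, c(12)) - 28095) = (-147/17 - 39884)*((12 - 1*232) - 28095) = -678175*((12 - 232) - 28095)/17 = -678175*(-220 - 28095)/17 = -678175/17*(-28315) = 19202525125/17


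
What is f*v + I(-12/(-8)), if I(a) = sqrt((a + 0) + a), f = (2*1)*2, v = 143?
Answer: 572 + sqrt(3) ≈ 573.73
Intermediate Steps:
f = 4 (f = 2*2 = 4)
I(a) = sqrt(2)*sqrt(a) (I(a) = sqrt(a + a) = sqrt(2*a) = sqrt(2)*sqrt(a))
f*v + I(-12/(-8)) = 4*143 + sqrt(2)*sqrt(-12/(-8)) = 572 + sqrt(2)*sqrt(-12*(-1/8)) = 572 + sqrt(2)*sqrt(3/2) = 572 + sqrt(2)*(sqrt(6)/2) = 572 + sqrt(3)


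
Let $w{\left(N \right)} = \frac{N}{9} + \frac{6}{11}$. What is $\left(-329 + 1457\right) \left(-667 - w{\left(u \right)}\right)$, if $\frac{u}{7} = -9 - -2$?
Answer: $- \frac{24646048}{33} \approx -7.4685 \cdot 10^{5}$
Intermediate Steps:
$u = -49$ ($u = 7 \left(-9 - -2\right) = 7 \left(-9 + 2\right) = 7 \left(-7\right) = -49$)
$w{\left(N \right)} = \frac{6}{11} + \frac{N}{9}$ ($w{\left(N \right)} = N \frac{1}{9} + 6 \cdot \frac{1}{11} = \frac{N}{9} + \frac{6}{11} = \frac{6}{11} + \frac{N}{9}$)
$\left(-329 + 1457\right) \left(-667 - w{\left(u \right)}\right) = \left(-329 + 1457\right) \left(-667 - \left(\frac{6}{11} + \frac{1}{9} \left(-49\right)\right)\right) = 1128 \left(-667 - \left(\frac{6}{11} - \frac{49}{9}\right)\right) = 1128 \left(-667 - - \frac{485}{99}\right) = 1128 \left(-667 + \frac{485}{99}\right) = 1128 \left(- \frac{65548}{99}\right) = - \frac{24646048}{33}$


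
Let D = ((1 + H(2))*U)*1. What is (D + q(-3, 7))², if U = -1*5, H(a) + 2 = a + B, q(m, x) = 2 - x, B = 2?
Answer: 400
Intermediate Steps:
H(a) = a (H(a) = -2 + (a + 2) = -2 + (2 + a) = a)
U = -5
D = -15 (D = ((1 + 2)*(-5))*1 = (3*(-5))*1 = -15*1 = -15)
(D + q(-3, 7))² = (-15 + (2 - 1*7))² = (-15 + (2 - 7))² = (-15 - 5)² = (-20)² = 400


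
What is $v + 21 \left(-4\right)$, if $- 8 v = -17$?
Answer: $- \frac{655}{8} \approx -81.875$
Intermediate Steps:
$v = \frac{17}{8}$ ($v = \left(- \frac{1}{8}\right) \left(-17\right) = \frac{17}{8} \approx 2.125$)
$v + 21 \left(-4\right) = \frac{17}{8} + 21 \left(-4\right) = \frac{17}{8} - 84 = - \frac{655}{8}$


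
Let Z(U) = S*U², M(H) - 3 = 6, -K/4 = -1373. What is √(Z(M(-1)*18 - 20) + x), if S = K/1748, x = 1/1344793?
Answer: √21879608292542199261653/587674541 ≈ 251.70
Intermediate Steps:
K = 5492 (K = -4*(-1373) = 5492)
M(H) = 9 (M(H) = 3 + 6 = 9)
x = 1/1344793 ≈ 7.4361e-7
S = 1373/437 (S = 5492/1748 = 5492*(1/1748) = 1373/437 ≈ 3.1419)
Z(U) = 1373*U²/437
√(Z(M(-1)*18 - 20) + x) = √(1373*(9*18 - 20)²/437 + 1/1344793) = √(1373*(162 - 20)²/437 + 1/1344793) = √((1373/437)*142² + 1/1344793) = √((1373/437)*20164 + 1/1344793) = √(27685172/437 + 1/1344793) = √(37230825509833/587674541) = √21879608292542199261653/587674541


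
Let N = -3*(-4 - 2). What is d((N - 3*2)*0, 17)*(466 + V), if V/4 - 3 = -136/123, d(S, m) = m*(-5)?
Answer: -4951250/123 ≈ -40254.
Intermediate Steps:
N = 18 (N = -3*(-6) = 18)
d(S, m) = -5*m
V = 932/123 (V = 12 + 4*(-136/123) = 12 - 544/123 = 932/123 ≈ 7.5772)
d((N - 3*2)*0, 17)*(466 + V) = (-5*17)*(466 + 932/123) = -85*58250/123 = -4951250/123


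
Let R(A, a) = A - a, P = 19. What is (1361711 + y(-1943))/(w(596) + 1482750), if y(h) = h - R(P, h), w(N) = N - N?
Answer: 226301/247125 ≈ 0.91574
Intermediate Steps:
w(N) = 0
y(h) = -19 + 2*h (y(h) = h - (19 - h) = h + (-19 + h) = -19 + 2*h)
(1361711 + y(-1943))/(w(596) + 1482750) = (1361711 + (-19 + 2*(-1943)))/(0 + 1482750) = (1361711 + (-19 - 3886))/1482750 = (1361711 - 3905)*(1/1482750) = 1357806*(1/1482750) = 226301/247125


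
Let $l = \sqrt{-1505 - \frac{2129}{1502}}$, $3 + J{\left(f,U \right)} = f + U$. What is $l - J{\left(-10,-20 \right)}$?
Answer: $33 + \frac{i \sqrt{3398483778}}{1502} \approx 33.0 + 38.813 i$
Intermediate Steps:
$J{\left(f,U \right)} = -3 + U + f$ ($J{\left(f,U \right)} = -3 + \left(f + U\right) = -3 + \left(U + f\right) = -3 + U + f$)
$l = \frac{i \sqrt{3398483778}}{1502}$ ($l = \sqrt{-1505 - \frac{2129}{1502}} = \sqrt{- \frac{2262639}{1502}} = \frac{i \sqrt{3398483778}}{1502} \approx 38.813 i$)
$l - J{\left(-10,-20 \right)} = \frac{i \sqrt{3398483778}}{1502} - \left(-3 - 20 - 10\right) = \frac{i \sqrt{3398483778}}{1502} - -33 = \frac{i \sqrt{3398483778}}{1502} + 33 = 33 + \frac{i \sqrt{3398483778}}{1502}$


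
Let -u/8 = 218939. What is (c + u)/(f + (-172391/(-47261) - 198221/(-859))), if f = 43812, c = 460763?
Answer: -52400794012051/1788160689138 ≈ -29.304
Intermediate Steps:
u = -1751512 (u = -8*218939 = -1751512)
(c + u)/(f + (-172391/(-47261) - 198221/(-859))) = (460763 - 1751512)/(43812 + (-172391/(-47261) - 198221/(-859))) = -1290749/(43812 + (-172391*(-1/47261) - 198221*(-1/859))) = -1290749/(43812 + (172391/47261 + 198221/859)) = -1290749/(43812 + 9516206550/40597199) = -1290749/1788160689138/40597199 = -1290749*40597199/1788160689138 = -52400794012051/1788160689138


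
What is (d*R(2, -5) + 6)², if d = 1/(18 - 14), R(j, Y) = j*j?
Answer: 49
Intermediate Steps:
R(j, Y) = j²
d = ¼ (d = 1/4 = ¼ ≈ 0.25000)
(d*R(2, -5) + 6)² = ((¼)*2² + 6)² = ((¼)*4 + 6)² = (1 + 6)² = 7² = 49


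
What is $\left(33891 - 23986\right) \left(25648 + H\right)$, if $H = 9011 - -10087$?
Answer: $443209130$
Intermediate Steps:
$H = 19098$ ($H = 9011 + 10087 = 19098$)
$\left(33891 - 23986\right) \left(25648 + H\right) = \left(33891 - 23986\right) \left(25648 + 19098\right) = 9905 \cdot 44746 = 443209130$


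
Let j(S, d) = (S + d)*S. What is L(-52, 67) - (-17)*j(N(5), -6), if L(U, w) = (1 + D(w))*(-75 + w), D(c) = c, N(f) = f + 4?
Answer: -85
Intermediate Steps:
N(f) = 4 + f
j(S, d) = S*(S + d)
L(U, w) = (1 + w)*(-75 + w)
L(-52, 67) - (-17)*j(N(5), -6) = (-75 + 67² - 74*67) - (-17)*(4 + 5)*((4 + 5) - 6) = (-75 + 4489 - 4958) - (-17)*9*(9 - 6) = -544 - (-17)*9*3 = -544 - (-17)*27 = -544 - 1*(-459) = -544 + 459 = -85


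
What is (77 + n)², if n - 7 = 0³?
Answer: 7056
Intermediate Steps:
n = 7 (n = 7 + 0³ = 7 + 0 = 7)
(77 + n)² = (77 + 7)² = 84² = 7056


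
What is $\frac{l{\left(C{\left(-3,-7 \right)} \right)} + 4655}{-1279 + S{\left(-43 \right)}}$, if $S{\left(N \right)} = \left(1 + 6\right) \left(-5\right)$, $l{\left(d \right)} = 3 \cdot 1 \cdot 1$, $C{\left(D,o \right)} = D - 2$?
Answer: $- \frac{2329}{657} \approx -3.5449$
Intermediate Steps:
$C{\left(D,o \right)} = -2 + D$ ($C{\left(D,o \right)} = D - 2 = -2 + D$)
$l{\left(d \right)} = 3$ ($l{\left(d \right)} = 3 \cdot 1 = 3$)
$S{\left(N \right)} = -35$ ($S{\left(N \right)} = 7 \left(-5\right) = -35$)
$\frac{l{\left(C{\left(-3,-7 \right)} \right)} + 4655}{-1279 + S{\left(-43 \right)}} = \frac{3 + 4655}{-1279 - 35} = \frac{4658}{-1314} = 4658 \left(- \frac{1}{1314}\right) = - \frac{2329}{657}$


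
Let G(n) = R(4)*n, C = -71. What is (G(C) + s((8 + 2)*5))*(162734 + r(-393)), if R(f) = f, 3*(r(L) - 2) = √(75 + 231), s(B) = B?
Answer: -38080224 - 234*√34 ≈ -3.8082e+7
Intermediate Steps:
r(L) = 2 + √34 (r(L) = 2 + √(75 + 231)/3 = 2 + √306/3 = 2 + (3*√34)/3 = 2 + √34)
G(n) = 4*n
(G(C) + s((8 + 2)*5))*(162734 + r(-393)) = (4*(-71) + (8 + 2)*5)*(162734 + (2 + √34)) = (-284 + 10*5)*(162736 + √34) = (-284 + 50)*(162736 + √34) = -234*(162736 + √34) = -38080224 - 234*√34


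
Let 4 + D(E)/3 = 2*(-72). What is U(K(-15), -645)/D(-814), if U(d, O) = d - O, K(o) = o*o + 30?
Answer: -75/37 ≈ -2.0270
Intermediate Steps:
K(o) = 30 + o² (K(o) = o² + 30 = 30 + o²)
D(E) = -444 (D(E) = -12 + 3*(2*(-72)) = -12 + 3*(-144) = -12 - 432 = -444)
U(K(-15), -645)/D(-814) = ((30 + (-15)²) - 1*(-645))/(-444) = ((30 + 225) + 645)*(-1/444) = (255 + 645)*(-1/444) = 900*(-1/444) = -75/37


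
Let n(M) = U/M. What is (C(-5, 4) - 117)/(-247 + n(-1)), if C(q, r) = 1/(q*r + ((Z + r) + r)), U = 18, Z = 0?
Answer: 281/636 ≈ 0.44182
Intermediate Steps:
C(q, r) = 1/(2*r + q*r) (C(q, r) = 1/(q*r + ((0 + r) + r)) = 1/(q*r + (r + r)) = 1/(q*r + 2*r) = 1/(2*r + q*r))
n(M) = 18/M
(C(-5, 4) - 117)/(-247 + n(-1)) = (1/(4*(2 - 5)) - 117)/(-247 + 18/(-1)) = ((¼)/(-3) - 117)/(-247 + 18*(-1)) = ((¼)*(-⅓) - 117)/(-247 - 18) = (-1/12 - 117)/(-265) = -1405/12*(-1/265) = 281/636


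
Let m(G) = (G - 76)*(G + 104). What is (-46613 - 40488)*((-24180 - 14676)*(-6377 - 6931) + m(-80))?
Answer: -45039221930304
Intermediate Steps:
m(G) = (-76 + G)*(104 + G)
(-46613 - 40488)*((-24180 - 14676)*(-6377 - 6931) + m(-80)) = (-46613 - 40488)*((-24180 - 14676)*(-6377 - 6931) + (-7904 + (-80)² + 28*(-80))) = -87101*(-38856*(-13308) + (-7904 + 6400 - 2240)) = -87101*(517095648 - 3744) = -87101*517091904 = -45039221930304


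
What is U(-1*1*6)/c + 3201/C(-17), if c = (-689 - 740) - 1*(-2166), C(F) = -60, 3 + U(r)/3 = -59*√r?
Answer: -786559/14740 - 177*I*√6/737 ≈ -53.362 - 0.58828*I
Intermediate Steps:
U(r) = -9 - 177*√r (U(r) = -9 + 3*(-59*√r) = -9 - 177*√r)
c = 737 (c = -1429 + 2166 = 737)
U(-1*1*6)/c + 3201/C(-17) = (-9 - 177*I*√6)/737 + 3201/(-60) = (-9 - 177*I*√6)*(1/737) + 3201*(-1/60) = (-9 - 177*I*√6)*(1/737) - 1067/20 = (-9/737 - 177*I*√6/737) - 1067/20 = -786559/14740 - 177*I*√6/737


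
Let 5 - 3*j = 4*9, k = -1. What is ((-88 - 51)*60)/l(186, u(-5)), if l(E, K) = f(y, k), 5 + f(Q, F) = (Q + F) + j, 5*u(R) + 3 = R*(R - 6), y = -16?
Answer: 25020/97 ≈ 257.94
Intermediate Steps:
j = -31/3 (j = 5/3 - 4*9/3 = 5/3 - ⅓*36 = 5/3 - 12 = -31/3 ≈ -10.333)
u(R) = -⅗ + R*(-6 + R)/5 (u(R) = -⅗ + (R*(R - 6))/5 = -⅗ + (R*(-6 + R))/5 = -⅗ + R*(-6 + R)/5)
f(Q, F) = -46/3 + F + Q (f(Q, F) = -5 + ((Q + F) - 31/3) = -5 + ((F + Q) - 31/3) = -5 + (-31/3 + F + Q) = -46/3 + F + Q)
l(E, K) = -97/3 (l(E, K) = -46/3 - 1 - 16 = -97/3)
((-88 - 51)*60)/l(186, u(-5)) = ((-88 - 51)*60)/(-97/3) = -139*60*(-3/97) = -8340*(-3/97) = 25020/97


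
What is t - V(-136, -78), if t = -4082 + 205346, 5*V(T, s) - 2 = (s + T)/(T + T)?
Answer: 136859141/680 ≈ 2.0126e+5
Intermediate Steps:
V(T, s) = 2/5 + (T + s)/(10*T) (V(T, s) = 2/5 + ((s + T)/(T + T))/5 = 2/5 + ((T + s)/((2*T)))/5 = 2/5 + ((T + s)*(1/(2*T)))/5 = 2/5 + ((T + s)/(2*T))/5 = 2/5 + (T + s)/(10*T))
t = 201264
t - V(-136, -78) = 201264 - (-78 + 5*(-136))/(10*(-136)) = 201264 - (-1)*(-78 - 680)/(10*136) = 201264 - (-1)*(-758)/(10*136) = 201264 - 1*379/680 = 201264 - 379/680 = 136859141/680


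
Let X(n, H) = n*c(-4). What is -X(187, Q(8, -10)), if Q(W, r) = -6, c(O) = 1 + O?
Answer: 561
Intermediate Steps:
X(n, H) = -3*n (X(n, H) = n*(1 - 4) = n*(-3) = -3*n)
-X(187, Q(8, -10)) = -(-3)*187 = -1*(-561) = 561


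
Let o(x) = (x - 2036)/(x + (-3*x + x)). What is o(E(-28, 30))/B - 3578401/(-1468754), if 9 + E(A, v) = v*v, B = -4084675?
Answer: 372096956186917/152727143592870 ≈ 2.4364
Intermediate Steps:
E(A, v) = -9 + v² (E(A, v) = -9 + v*v = -9 + v²)
o(x) = -(-2036 + x)/x (o(x) = (-2036 + x)/(x - 2*x) = (-2036 + x)/((-x)) = (-2036 + x)*(-1/x) = -(-2036 + x)/x)
o(E(-28, 30))/B - 3578401/(-1468754) = ((2036 - (-9 + 30²))/(-9 + 30²))/(-4084675) - 3578401/(-1468754) = ((2036 - (-9 + 900))/(-9 + 900))*(-1/4084675) - 3578401*(-1/1468754) = ((2036 - 1*891)/891)*(-1/4084675) + 3578401/1468754 = ((2036 - 891)/891)*(-1/4084675) + 3578401/1468754 = ((1/891)*1145)*(-1/4084675) + 3578401/1468754 = (1145/891)*(-1/4084675) + 3578401/1468754 = -229/727889085 + 3578401/1468754 = 372096956186917/152727143592870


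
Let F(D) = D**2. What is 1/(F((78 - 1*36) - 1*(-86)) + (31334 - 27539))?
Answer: 1/20179 ≈ 4.9556e-5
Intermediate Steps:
1/(F((78 - 1*36) - 1*(-86)) + (31334 - 27539)) = 1/(((78 - 1*36) - 1*(-86))**2 + (31334 - 27539)) = 1/(((78 - 36) + 86)**2 + 3795) = 1/((42 + 86)**2 + 3795) = 1/(128**2 + 3795) = 1/(16384 + 3795) = 1/20179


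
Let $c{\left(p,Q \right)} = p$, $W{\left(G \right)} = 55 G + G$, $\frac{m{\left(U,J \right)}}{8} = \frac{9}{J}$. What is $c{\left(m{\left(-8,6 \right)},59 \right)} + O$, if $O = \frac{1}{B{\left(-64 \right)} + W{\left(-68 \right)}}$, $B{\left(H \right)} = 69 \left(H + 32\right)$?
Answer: $\frac{72191}{6016} \approx 12.0$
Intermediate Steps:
$m{\left(U,J \right)} = \frac{72}{J}$ ($m{\left(U,J \right)} = 8 \frac{9}{J} = \frac{72}{J}$)
$B{\left(H \right)} = 2208 + 69 H$ ($B{\left(H \right)} = 69 \left(32 + H\right) = 2208 + 69 H$)
$W{\left(G \right)} = 56 G$
$O = - \frac{1}{6016}$ ($O = \frac{1}{\left(2208 + 69 \left(-64\right)\right) + 56 \left(-68\right)} = \frac{1}{\left(2208 - 4416\right) - 3808} = \frac{1}{-2208 - 3808} = \frac{1}{-6016} = - \frac{1}{6016} \approx -0.00016622$)
$c{\left(m{\left(-8,6 \right)},59 \right)} + O = \frac{72}{6} - \frac{1}{6016} = 72 \cdot \frac{1}{6} - \frac{1}{6016} = 12 - \frac{1}{6016} = \frac{72191}{6016}$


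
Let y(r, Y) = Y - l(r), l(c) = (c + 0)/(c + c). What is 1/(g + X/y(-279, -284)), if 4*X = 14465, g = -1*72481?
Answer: -1138/82497843 ≈ -1.3794e-5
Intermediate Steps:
g = -72481
X = 14465/4 (X = (¼)*14465 = 14465/4 ≈ 3616.3)
l(c) = ½ (l(c) = c/((2*c)) = c*(1/(2*c)) = ½)
y(r, Y) = -½ + Y (y(r, Y) = Y - 1*½ = Y - ½ = -½ + Y)
1/(g + X/y(-279, -284)) = 1/(-72481 + 14465/(4*(-½ - 284))) = 1/(-72481 + 14465/(4*(-569/2))) = 1/(-72481 + (14465/4)*(-2/569)) = 1/(-72481 - 14465/1138) = 1/(-82497843/1138) = -1138/82497843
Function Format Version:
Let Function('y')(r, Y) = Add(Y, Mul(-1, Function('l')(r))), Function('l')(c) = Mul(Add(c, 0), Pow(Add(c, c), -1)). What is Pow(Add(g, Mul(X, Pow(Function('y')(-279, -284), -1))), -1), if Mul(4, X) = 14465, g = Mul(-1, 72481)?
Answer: Rational(-1138, 82497843) ≈ -1.3794e-5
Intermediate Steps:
g = -72481
X = Rational(14465, 4) (X = Mul(Rational(1, 4), 14465) = Rational(14465, 4) ≈ 3616.3)
Function('l')(c) = Rational(1, 2) (Function('l')(c) = Mul(c, Pow(Mul(2, c), -1)) = Mul(c, Mul(Rational(1, 2), Pow(c, -1))) = Rational(1, 2))
Function('y')(r, Y) = Add(Rational(-1, 2), Y) (Function('y')(r, Y) = Add(Y, Mul(-1, Rational(1, 2))) = Add(Y, Rational(-1, 2)) = Add(Rational(-1, 2), Y))
Pow(Add(g, Mul(X, Pow(Function('y')(-279, -284), -1))), -1) = Pow(Add(-72481, Mul(Rational(14465, 4), Pow(Add(Rational(-1, 2), -284), -1))), -1) = Pow(Add(-72481, Mul(Rational(14465, 4), Pow(Rational(-569, 2), -1))), -1) = Pow(Add(-72481, Mul(Rational(14465, 4), Rational(-2, 569))), -1) = Pow(Add(-72481, Rational(-14465, 1138)), -1) = Pow(Rational(-82497843, 1138), -1) = Rational(-1138, 82497843)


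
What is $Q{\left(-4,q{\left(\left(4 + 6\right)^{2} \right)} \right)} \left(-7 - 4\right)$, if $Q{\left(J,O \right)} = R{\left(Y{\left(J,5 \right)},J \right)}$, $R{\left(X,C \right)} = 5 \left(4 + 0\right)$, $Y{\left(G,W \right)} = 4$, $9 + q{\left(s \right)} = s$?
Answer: $-220$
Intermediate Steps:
$q{\left(s \right)} = -9 + s$
$R{\left(X,C \right)} = 20$ ($R{\left(X,C \right)} = 5 \cdot 4 = 20$)
$Q{\left(J,O \right)} = 20$
$Q{\left(-4,q{\left(\left(4 + 6\right)^{2} \right)} \right)} \left(-7 - 4\right) = 20 \left(-7 - 4\right) = 20 \left(-11\right) = -220$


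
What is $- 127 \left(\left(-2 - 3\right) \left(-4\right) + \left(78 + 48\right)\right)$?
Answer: $-18542$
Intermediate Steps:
$- 127 \left(\left(-2 - 3\right) \left(-4\right) + \left(78 + 48\right)\right) = - 127 \left(\left(-5\right) \left(-4\right) + 126\right) = - 127 \left(20 + 126\right) = \left(-127\right) 146 = -18542$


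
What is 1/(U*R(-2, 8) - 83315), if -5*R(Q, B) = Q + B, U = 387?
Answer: -5/418897 ≈ -1.1936e-5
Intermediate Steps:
R(Q, B) = -B/5 - Q/5 (R(Q, B) = -(Q + B)/5 = -(B + Q)/5 = -B/5 - Q/5)
1/(U*R(-2, 8) - 83315) = 1/(387*(-1/5*8 - 1/5*(-2)) - 83315) = 1/(387*(-8/5 + 2/5) - 83315) = 1/(387*(-6/5) - 83315) = 1/(-2322/5 - 83315) = 1/(-418897/5) = -5/418897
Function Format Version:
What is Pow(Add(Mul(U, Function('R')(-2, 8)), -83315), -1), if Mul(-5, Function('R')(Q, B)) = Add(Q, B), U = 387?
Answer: Rational(-5, 418897) ≈ -1.1936e-5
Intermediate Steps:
Function('R')(Q, B) = Add(Mul(Rational(-1, 5), B), Mul(Rational(-1, 5), Q)) (Function('R')(Q, B) = Mul(Rational(-1, 5), Add(Q, B)) = Mul(Rational(-1, 5), Add(B, Q)) = Add(Mul(Rational(-1, 5), B), Mul(Rational(-1, 5), Q)))
Pow(Add(Mul(U, Function('R')(-2, 8)), -83315), -1) = Pow(Add(Mul(387, Add(Mul(Rational(-1, 5), 8), Mul(Rational(-1, 5), -2))), -83315), -1) = Pow(Add(Mul(387, Add(Rational(-8, 5), Rational(2, 5))), -83315), -1) = Pow(Add(Mul(387, Rational(-6, 5)), -83315), -1) = Pow(Add(Rational(-2322, 5), -83315), -1) = Pow(Rational(-418897, 5), -1) = Rational(-5, 418897)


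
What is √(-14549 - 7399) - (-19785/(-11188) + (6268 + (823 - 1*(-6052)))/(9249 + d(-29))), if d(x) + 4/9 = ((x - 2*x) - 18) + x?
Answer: -2967033831/929443100 + 2*I*√5487 ≈ -3.1923 + 148.15*I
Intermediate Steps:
d(x) = -166/9 (d(x) = -4/9 + (((x - 2*x) - 18) + x) = -4/9 + ((-x - 18) + x) = -4/9 + ((-18 - x) + x) = -4/9 - 18 = -166/9)
√(-14549 - 7399) - (-19785/(-11188) + (6268 + (823 - 1*(-6052)))/(9249 + d(-29))) = √(-14549 - 7399) - (-19785/(-11188) + (6268 + (823 - 1*(-6052)))/(9249 - 166/9)) = √(-21948) - (-19785*(-1/11188) + (6268 + (823 + 6052))/(83075/9)) = 2*I*√5487 - (19785/11188 + (6268 + 6875)*(9/83075)) = 2*I*√5487 - (19785/11188 + 13143*(9/83075)) = 2*I*√5487 - (19785/11188 + 118287/83075) = 2*I*√5487 - 1*2967033831/929443100 = 2*I*√5487 - 2967033831/929443100 = -2967033831/929443100 + 2*I*√5487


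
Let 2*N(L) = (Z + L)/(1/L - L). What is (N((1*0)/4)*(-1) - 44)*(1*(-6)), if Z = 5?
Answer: 264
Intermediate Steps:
N(L) = (5 + L)/(2*(1/L - L)) (N(L) = ((5 + L)/(1/L - L))/2 = (5 + L)/(2*(1/L - L)))
(N((1*0)/4)*(-1) - 44)*(1*(-6)) = (-(1*0)/4*(5 + (1*0)/4)/(-2 + 2*((1*0)/4)²)*(-1) - 44)*(1*(-6)) = (-0*(¼)*(5 + 0*(¼))/(-2 + 2*(0*(¼))²)*(-1) - 44)*(-6) = (-1*0*(5 + 0)/(-2 + 2*0²)*(-1) - 44)*(-6) = (-1*0*5/(-2 + 2*0)*(-1) - 44)*(-6) = (-1*0*5/(-2 + 0)*(-1) - 44)*(-6) = (-1*0*5/(-2)*(-1) - 44)*(-6) = (-1*0*(-½)*5*(-1) - 44)*(-6) = (0*(-1) - 44)*(-6) = (0 - 44)*(-6) = -44*(-6) = 264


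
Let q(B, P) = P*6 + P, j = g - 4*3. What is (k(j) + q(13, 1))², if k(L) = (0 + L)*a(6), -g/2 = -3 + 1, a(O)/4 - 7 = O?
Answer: 167281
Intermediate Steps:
a(O) = 28 + 4*O
g = 4 (g = -2*(-3 + 1) = -2*(-2) = 4)
j = -8 (j = 4 - 4*3 = 4 - 12 = -8)
q(B, P) = 7*P (q(B, P) = 6*P + P = 7*P)
k(L) = 52*L (k(L) = (0 + L)*(28 + 4*6) = L*(28 + 24) = L*52 = 52*L)
(k(j) + q(13, 1))² = (52*(-8) + 7*1)² = (-416 + 7)² = (-409)² = 167281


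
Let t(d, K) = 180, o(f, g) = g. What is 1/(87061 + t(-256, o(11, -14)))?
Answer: 1/87241 ≈ 1.1462e-5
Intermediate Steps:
1/(87061 + t(-256, o(11, -14))) = 1/(87061 + 180) = 1/87241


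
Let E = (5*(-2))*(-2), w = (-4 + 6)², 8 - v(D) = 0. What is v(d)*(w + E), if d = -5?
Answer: 192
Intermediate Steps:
v(D) = 8 (v(D) = 8 - 1*0 = 8 + 0 = 8)
w = 4 (w = 2² = 4)
E = 20 (E = -10*(-2) = 20)
v(d)*(w + E) = 8*(4 + 20) = 8*24 = 192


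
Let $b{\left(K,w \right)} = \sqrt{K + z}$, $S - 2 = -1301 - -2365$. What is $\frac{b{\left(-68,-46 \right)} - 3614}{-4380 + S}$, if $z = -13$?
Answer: $\frac{1807}{1657} - \frac{9 i}{3314} \approx 1.0905 - 0.0027158 i$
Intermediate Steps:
$S = 1066$ ($S = 2 - -1064 = 2 + \left(-1301 + 2365\right) = 2 + 1064 = 1066$)
$b{\left(K,w \right)} = \sqrt{-13 + K}$ ($b{\left(K,w \right)} = \sqrt{K - 13} = \sqrt{-13 + K}$)
$\frac{b{\left(-68,-46 \right)} - 3614}{-4380 + S} = \frac{\sqrt{-13 - 68} - 3614}{-4380 + 1066} = \frac{\sqrt{-81} - 3614}{-3314} = \left(9 i - 3614\right) \left(- \frac{1}{3314}\right) = \left(-3614 + 9 i\right) \left(- \frac{1}{3314}\right) = \frac{1807}{1657} - \frac{9 i}{3314}$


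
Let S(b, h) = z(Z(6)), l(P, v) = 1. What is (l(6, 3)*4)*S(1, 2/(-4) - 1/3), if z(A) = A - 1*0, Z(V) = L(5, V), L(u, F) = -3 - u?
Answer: -32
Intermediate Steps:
Z(V) = -8 (Z(V) = -3 - 1*5 = -3 - 5 = -8)
z(A) = A (z(A) = A + 0 = A)
S(b, h) = -8
(l(6, 3)*4)*S(1, 2/(-4) - 1/3) = (1*4)*(-8) = 4*(-8) = -32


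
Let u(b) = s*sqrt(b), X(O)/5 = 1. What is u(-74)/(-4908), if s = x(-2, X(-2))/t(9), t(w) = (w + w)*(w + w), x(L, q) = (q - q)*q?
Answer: 0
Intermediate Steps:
X(O) = 5 (X(O) = 5*1 = 5)
x(L, q) = 0 (x(L, q) = 0*q = 0)
t(w) = 4*w**2 (t(w) = (2*w)*(2*w) = 4*w**2)
s = 0 (s = 0/((4*9**2)) = 0/((4*81)) = 0/324 = 0*(1/324) = 0)
u(b) = 0 (u(b) = 0*sqrt(b) = 0)
u(-74)/(-4908) = 0/(-4908) = 0*(-1/4908) = 0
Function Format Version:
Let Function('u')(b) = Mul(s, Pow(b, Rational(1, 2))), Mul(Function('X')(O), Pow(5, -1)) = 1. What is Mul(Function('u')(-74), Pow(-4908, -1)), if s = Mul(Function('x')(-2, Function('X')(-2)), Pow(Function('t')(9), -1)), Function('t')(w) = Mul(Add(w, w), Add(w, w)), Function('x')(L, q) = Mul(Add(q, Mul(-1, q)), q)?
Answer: 0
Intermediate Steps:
Function('X')(O) = 5 (Function('X')(O) = Mul(5, 1) = 5)
Function('x')(L, q) = 0 (Function('x')(L, q) = Mul(0, q) = 0)
Function('t')(w) = Mul(4, Pow(w, 2)) (Function('t')(w) = Mul(Mul(2, w), Mul(2, w)) = Mul(4, Pow(w, 2)))
s = 0 (s = Mul(0, Pow(Mul(4, Pow(9, 2)), -1)) = Mul(0, Pow(Mul(4, 81), -1)) = Mul(0, Pow(324, -1)) = Mul(0, Rational(1, 324)) = 0)
Function('u')(b) = 0 (Function('u')(b) = Mul(0, Pow(b, Rational(1, 2))) = 0)
Mul(Function('u')(-74), Pow(-4908, -1)) = Mul(0, Pow(-4908, -1)) = Mul(0, Rational(-1, 4908)) = 0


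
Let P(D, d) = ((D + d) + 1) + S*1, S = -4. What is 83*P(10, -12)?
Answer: -415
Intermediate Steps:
P(D, d) = -3 + D + d (P(D, d) = ((D + d) + 1) - 4*1 = (1 + D + d) - 4 = -3 + D + d)
83*P(10, -12) = 83*(-3 + 10 - 12) = 83*(-5) = -415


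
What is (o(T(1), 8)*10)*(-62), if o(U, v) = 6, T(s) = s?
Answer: -3720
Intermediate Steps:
(o(T(1), 8)*10)*(-62) = (6*10)*(-62) = 60*(-62) = -3720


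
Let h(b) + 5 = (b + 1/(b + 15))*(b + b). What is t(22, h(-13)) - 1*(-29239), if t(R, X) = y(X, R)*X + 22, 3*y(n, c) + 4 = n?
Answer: 188903/3 ≈ 62968.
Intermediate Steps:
y(n, c) = -4/3 + n/3
h(b) = -5 + 2*b*(b + 1/(15 + b)) (h(b) = -5 + (b + 1/(b + 15))*(b + b) = -5 + (b + 1/(15 + b))*(2*b) = -5 + 2*b*(b + 1/(15 + b)))
t(R, X) = 22 + X*(-4/3 + X/3) (t(R, X) = (-4/3 + X/3)*X + 22 = X*(-4/3 + X/3) + 22 = 22 + X*(-4/3 + X/3))
t(22, h(-13)) - 1*(-29239) = (22 + ((-75 - 3*(-13) + 2*(-13)³ + 30*(-13)²)/(15 - 13))*(-4 + (-75 - 3*(-13) + 2*(-13)³ + 30*(-13)²)/(15 - 13))/3) - 1*(-29239) = (22 + ((-75 + 39 + 2*(-2197) + 30*169)/2)*(-4 + (-75 + 39 + 2*(-2197) + 30*169)/2)/3) + 29239 = (22 + ((-75 + 39 - 4394 + 5070)/2)*(-4 + (-75 + 39 - 4394 + 5070)/2)/3) + 29239 = (22 + ((½)*640)*(-4 + (½)*640)/3) + 29239 = (22 + (⅓)*320*(-4 + 320)) + 29239 = (22 + (⅓)*320*316) + 29239 = (22 + 101120/3) + 29239 = 101186/3 + 29239 = 188903/3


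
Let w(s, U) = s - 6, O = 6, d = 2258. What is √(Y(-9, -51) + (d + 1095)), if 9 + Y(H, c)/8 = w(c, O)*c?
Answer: √26537 ≈ 162.90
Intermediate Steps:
w(s, U) = -6 + s
Y(H, c) = -72 + 8*c*(-6 + c) (Y(H, c) = -72 + 8*((-6 + c)*c) = -72 + 8*(c*(-6 + c)) = -72 + 8*c*(-6 + c))
√(Y(-9, -51) + (d + 1095)) = √((-72 + 8*(-51)*(-6 - 51)) + (2258 + 1095)) = √((-72 + 8*(-51)*(-57)) + 3353) = √((-72 + 23256) + 3353) = √(23184 + 3353) = √26537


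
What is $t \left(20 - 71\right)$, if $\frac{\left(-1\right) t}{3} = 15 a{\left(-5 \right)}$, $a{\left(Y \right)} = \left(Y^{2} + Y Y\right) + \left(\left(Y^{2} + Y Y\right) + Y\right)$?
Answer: $218025$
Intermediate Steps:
$a{\left(Y \right)} = Y + 4 Y^{2}$ ($a{\left(Y \right)} = \left(Y^{2} + Y^{2}\right) + \left(\left(Y^{2} + Y^{2}\right) + Y\right) = 2 Y^{2} + \left(2 Y^{2} + Y\right) = 2 Y^{2} + \left(Y + 2 Y^{2}\right) = Y + 4 Y^{2}$)
$t = -4275$ ($t = - 3 \cdot 15 \left(- 5 \left(1 + 4 \left(-5\right)\right)\right) = - 3 \cdot 15 \left(- 5 \left(1 - 20\right)\right) = - 3 \cdot 15 \left(\left(-5\right) \left(-19\right)\right) = - 3 \cdot 15 \cdot 95 = \left(-3\right) 1425 = -4275$)
$t \left(20 - 71\right) = - 4275 \left(20 - 71\right) = \left(-4275\right) \left(-51\right) = 218025$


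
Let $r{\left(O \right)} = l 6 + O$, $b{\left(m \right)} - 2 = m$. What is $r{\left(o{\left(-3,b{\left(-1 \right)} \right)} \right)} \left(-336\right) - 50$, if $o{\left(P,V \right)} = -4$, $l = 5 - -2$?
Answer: $-12818$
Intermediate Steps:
$b{\left(m \right)} = 2 + m$
$l = 7$ ($l = 5 + 2 = 7$)
$r{\left(O \right)} = 42 + O$ ($r{\left(O \right)} = 7 \cdot 6 + O = 42 + O$)
$r{\left(o{\left(-3,b{\left(-1 \right)} \right)} \right)} \left(-336\right) - 50 = \left(42 - 4\right) \left(-336\right) - 50 = 38 \left(-336\right) - 50 = -12768 - 50 = -12818$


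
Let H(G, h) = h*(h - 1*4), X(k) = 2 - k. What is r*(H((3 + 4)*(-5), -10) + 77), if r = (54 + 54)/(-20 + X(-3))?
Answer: -7812/5 ≈ -1562.4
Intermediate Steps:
r = -36/5 (r = (54 + 54)/(-20 + (2 - 1*(-3))) = 108/(-20 + (2 + 3)) = 108/(-20 + 5) = 108/(-15) = 108*(-1/15) = -36/5 ≈ -7.2000)
H(G, h) = h*(-4 + h) (H(G, h) = h*(h - 4) = h*(-4 + h))
r*(H((3 + 4)*(-5), -10) + 77) = -36*(-10*(-4 - 10) + 77)/5 = -36*(-10*(-14) + 77)/5 = -36*(140 + 77)/5 = -36/5*217 = -7812/5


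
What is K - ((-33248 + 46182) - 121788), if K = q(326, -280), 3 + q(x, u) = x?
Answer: 109177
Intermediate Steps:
q(x, u) = -3 + x
K = 323 (K = -3 + 326 = 323)
K - ((-33248 + 46182) - 121788) = 323 - ((-33248 + 46182) - 121788) = 323 - (12934 - 121788) = 323 - 1*(-108854) = 323 + 108854 = 109177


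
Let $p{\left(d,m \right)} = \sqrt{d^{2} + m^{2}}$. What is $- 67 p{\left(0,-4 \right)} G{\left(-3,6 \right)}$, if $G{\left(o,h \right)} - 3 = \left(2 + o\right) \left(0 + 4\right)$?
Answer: $268$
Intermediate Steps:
$G{\left(o,h \right)} = 11 + 4 o$ ($G{\left(o,h \right)} = 3 + \left(2 + o\right) \left(0 + 4\right) = 3 + \left(2 + o\right) 4 = 3 + \left(8 + 4 o\right) = 11 + 4 o$)
$- 67 p{\left(0,-4 \right)} G{\left(-3,6 \right)} = - 67 \sqrt{0^{2} + \left(-4\right)^{2}} \left(11 + 4 \left(-3\right)\right) = - 67 \sqrt{0 + 16} \left(11 - 12\right) = - 67 \sqrt{16} \left(-1\right) = \left(-67\right) 4 \left(-1\right) = \left(-268\right) \left(-1\right) = 268$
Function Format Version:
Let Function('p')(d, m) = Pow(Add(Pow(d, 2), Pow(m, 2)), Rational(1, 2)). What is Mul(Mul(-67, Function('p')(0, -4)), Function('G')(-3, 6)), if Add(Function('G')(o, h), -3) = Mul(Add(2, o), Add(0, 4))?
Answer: 268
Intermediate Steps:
Function('G')(o, h) = Add(11, Mul(4, o)) (Function('G')(o, h) = Add(3, Mul(Add(2, o), Add(0, 4))) = Add(3, Mul(Add(2, o), 4)) = Add(3, Add(8, Mul(4, o))) = Add(11, Mul(4, o)))
Mul(Mul(-67, Function('p')(0, -4)), Function('G')(-3, 6)) = Mul(Mul(-67, Pow(Add(Pow(0, 2), Pow(-4, 2)), Rational(1, 2))), Add(11, Mul(4, -3))) = Mul(Mul(-67, Pow(Add(0, 16), Rational(1, 2))), Add(11, -12)) = Mul(Mul(-67, Pow(16, Rational(1, 2))), -1) = Mul(Mul(-67, 4), -1) = Mul(-268, -1) = 268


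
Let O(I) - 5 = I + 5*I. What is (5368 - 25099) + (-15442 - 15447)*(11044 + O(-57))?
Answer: -330748254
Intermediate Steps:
O(I) = 5 + 6*I (O(I) = 5 + (I + 5*I) = 5 + 6*I)
(5368 - 25099) + (-15442 - 15447)*(11044 + O(-57)) = (5368 - 25099) + (-15442 - 15447)*(11044 + (5 + 6*(-57))) = -19731 - 30889*(11044 + (5 - 342)) = -19731 - 30889*(11044 - 337) = -19731 - 30889*10707 = -19731 - 330728523 = -330748254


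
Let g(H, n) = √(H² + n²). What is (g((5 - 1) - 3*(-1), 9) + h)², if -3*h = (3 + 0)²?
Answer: (3 - √130)² ≈ 70.589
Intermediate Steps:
h = -3 (h = -(3 + 0)²/3 = -⅓*3² = -⅓*9 = -3)
(g((5 - 1) - 3*(-1), 9) + h)² = (√(((5 - 1) - 3*(-1))² + 9²) - 3)² = (√((4 + 3)² + 81) - 3)² = (√(7² + 81) - 3)² = (√(49 + 81) - 3)² = (√130 - 3)² = (-3 + √130)²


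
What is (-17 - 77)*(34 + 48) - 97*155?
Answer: -22743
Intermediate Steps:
(-17 - 77)*(34 + 48) - 97*155 = -94*82 - 15035 = -7708 - 15035 = -22743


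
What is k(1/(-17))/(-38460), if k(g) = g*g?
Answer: -1/11114940 ≈ -8.9969e-8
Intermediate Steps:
k(g) = g**2
k(1/(-17))/(-38460) = (1/(-17))**2/(-38460) = (-1/17)**2*(-1/38460) = (1/289)*(-1/38460) = -1/11114940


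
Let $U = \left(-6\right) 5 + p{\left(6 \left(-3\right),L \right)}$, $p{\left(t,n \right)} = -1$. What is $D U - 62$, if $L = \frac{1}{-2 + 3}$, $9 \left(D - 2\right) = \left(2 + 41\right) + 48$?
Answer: $- \frac{3937}{9} \approx -437.44$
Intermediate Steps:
$D = \frac{109}{9}$ ($D = 2 + \frac{\left(2 + 41\right) + 48}{9} = 2 + \frac{43 + 48}{9} = 2 + \frac{1}{9} \cdot 91 = 2 + \frac{91}{9} = \frac{109}{9} \approx 12.111$)
$L = 1$ ($L = 1^{-1} = 1$)
$U = -31$ ($U = \left(-6\right) 5 - 1 = -30 - 1 = -31$)
$D U - 62 = \frac{109}{9} \left(-31\right) - 62 = - \frac{3379}{9} - 62 = - \frac{3937}{9}$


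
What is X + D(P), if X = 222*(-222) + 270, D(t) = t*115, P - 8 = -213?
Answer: -72589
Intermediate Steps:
P = -205 (P = 8 - 213 = -205)
D(t) = 115*t
X = -49014 (X = -49284 + 270 = -49014)
X + D(P) = -49014 + 115*(-205) = -49014 - 23575 = -72589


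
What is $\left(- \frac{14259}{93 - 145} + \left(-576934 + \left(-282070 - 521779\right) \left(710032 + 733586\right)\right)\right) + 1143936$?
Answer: $- \frac{60343416557101}{52} \approx -1.1605 \cdot 10^{12}$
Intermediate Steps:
$\left(- \frac{14259}{93 - 145} + \left(-576934 + \left(-282070 - 521779\right) \left(710032 + 733586\right)\right)\right) + 1143936 = \left(- \frac{14259}{-52} - 1160451462616\right) + 1143936 = \left(\left(-14259\right) \left(- \frac{1}{52}\right) - 1160451462616\right) + 1143936 = \left(\frac{14259}{52} - 1160451462616\right) + 1143936 = - \frac{60343476041773}{52} + 1143936 = - \frac{60343416557101}{52}$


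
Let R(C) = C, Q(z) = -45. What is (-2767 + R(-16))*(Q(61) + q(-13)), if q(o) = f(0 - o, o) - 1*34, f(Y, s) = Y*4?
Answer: 75141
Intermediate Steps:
f(Y, s) = 4*Y
q(o) = -34 - 4*o (q(o) = 4*(0 - o) - 1*34 = 4*(-o) - 34 = -4*o - 34 = -34 - 4*o)
(-2767 + R(-16))*(Q(61) + q(-13)) = (-2767 - 16)*(-45 + (-34 - 4*(-13))) = -2783*(-45 + (-34 + 52)) = -2783*(-45 + 18) = -2783*(-27) = 75141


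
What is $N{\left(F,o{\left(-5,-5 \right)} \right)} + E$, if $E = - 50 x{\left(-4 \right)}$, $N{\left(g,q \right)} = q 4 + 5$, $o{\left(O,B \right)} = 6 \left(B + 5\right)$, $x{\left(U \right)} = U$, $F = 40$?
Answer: $205$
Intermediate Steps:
$o{\left(O,B \right)} = 30 + 6 B$ ($o{\left(O,B \right)} = 6 \left(5 + B\right) = 30 + 6 B$)
$N{\left(g,q \right)} = 5 + 4 q$ ($N{\left(g,q \right)} = 4 q + 5 = 5 + 4 q$)
$E = 200$ ($E = \left(-50\right) \left(-4\right) = 200$)
$N{\left(F,o{\left(-5,-5 \right)} \right)} + E = \left(5 + 4 \left(30 + 6 \left(-5\right)\right)\right) + 200 = \left(5 + 4 \left(30 - 30\right)\right) + 200 = \left(5 + 4 \cdot 0\right) + 200 = \left(5 + 0\right) + 200 = 5 + 200 = 205$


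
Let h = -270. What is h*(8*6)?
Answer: -12960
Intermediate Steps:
h*(8*6) = -2160*6 = -270*48 = -12960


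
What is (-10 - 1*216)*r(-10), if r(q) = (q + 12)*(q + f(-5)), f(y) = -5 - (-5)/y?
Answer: 7232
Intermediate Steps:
f(y) = -5 + 5/y
r(q) = (-6 + q)*(12 + q) (r(q) = (q + 12)*(q + (-5 + 5/(-5))) = (12 + q)*(q + (-5 + 5*(-⅕))) = (12 + q)*(q + (-5 - 1)) = (12 + q)*(q - 6) = (12 + q)*(-6 + q) = (-6 + q)*(12 + q))
(-10 - 1*216)*r(-10) = (-10 - 1*216)*(-72 + (-10)² + 6*(-10)) = (-10 - 216)*(-72 + 100 - 60) = -226*(-32) = 7232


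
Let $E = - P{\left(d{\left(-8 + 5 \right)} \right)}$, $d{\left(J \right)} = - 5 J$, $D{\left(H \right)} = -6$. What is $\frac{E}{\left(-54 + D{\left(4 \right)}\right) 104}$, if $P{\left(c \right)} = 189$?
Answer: $\frac{63}{2080} \approx 0.030288$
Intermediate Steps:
$E = -189$ ($E = \left(-1\right) 189 = -189$)
$\frac{E}{\left(-54 + D{\left(4 \right)}\right) 104} = - \frac{189}{\left(-54 - 6\right) 104} = - \frac{189}{\left(-60\right) 104} = - \frac{189}{-6240} = \left(-189\right) \left(- \frac{1}{6240}\right) = \frac{63}{2080}$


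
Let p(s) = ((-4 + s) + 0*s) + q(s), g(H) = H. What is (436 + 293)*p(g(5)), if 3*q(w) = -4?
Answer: -243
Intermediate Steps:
q(w) = -4/3 (q(w) = (⅓)*(-4) = -4/3)
p(s) = -16/3 + s (p(s) = ((-4 + s) + 0*s) - 4/3 = ((-4 + s) + 0) - 4/3 = (-4 + s) - 4/3 = -16/3 + s)
(436 + 293)*p(g(5)) = (436 + 293)*(-16/3 + 5) = 729*(-⅓) = -243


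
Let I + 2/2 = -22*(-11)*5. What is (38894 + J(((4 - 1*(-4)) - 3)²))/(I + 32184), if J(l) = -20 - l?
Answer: 38849/33393 ≈ 1.1634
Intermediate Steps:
I = 1209 (I = -1 - 22*(-11)*5 = -1 + 242*5 = -1 + 1210 = 1209)
(38894 + J(((4 - 1*(-4)) - 3)²))/(I + 32184) = (38894 + (-20 - ((4 - 1*(-4)) - 3)²))/(1209 + 32184) = (38894 + (-20 - ((4 + 4) - 3)²))/33393 = (38894 + (-20 - (8 - 3)²))*(1/33393) = (38894 + (-20 - 1*5²))*(1/33393) = (38894 + (-20 - 1*25))*(1/33393) = (38894 + (-20 - 25))*(1/33393) = (38894 - 45)*(1/33393) = 38849*(1/33393) = 38849/33393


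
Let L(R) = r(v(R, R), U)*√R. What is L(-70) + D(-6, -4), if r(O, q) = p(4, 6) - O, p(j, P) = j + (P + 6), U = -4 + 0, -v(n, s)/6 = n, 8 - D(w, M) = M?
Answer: 12 - 404*I*√70 ≈ 12.0 - 3380.1*I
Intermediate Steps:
D(w, M) = 8 - M
v(n, s) = -6*n
U = -4
p(j, P) = 6 + P + j (p(j, P) = j + (6 + P) = 6 + P + j)
r(O, q) = 16 - O (r(O, q) = (6 + 6 + 4) - O = 16 - O)
L(R) = √R*(16 + 6*R) (L(R) = (16 - (-6)*R)*√R = (16 + 6*R)*√R = √R*(16 + 6*R))
L(-70) + D(-6, -4) = √(-70)*(16 + 6*(-70)) + (8 - 1*(-4)) = (I*√70)*(16 - 420) + (8 + 4) = (I*√70)*(-404) + 12 = -404*I*√70 + 12 = 12 - 404*I*√70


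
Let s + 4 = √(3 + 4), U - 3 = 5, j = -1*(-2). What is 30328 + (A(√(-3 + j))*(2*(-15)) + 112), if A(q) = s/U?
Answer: 30455 - 15*√7/4 ≈ 30445.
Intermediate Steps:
j = 2
U = 8 (U = 3 + 5 = 8)
s = -4 + √7 (s = -4 + √(3 + 4) = -4 + √7 ≈ -1.3542)
A(q) = -½ + √7/8 (A(q) = (-4 + √7)/8 = (-4 + √7)*(⅛) = -½ + √7/8)
30328 + (A(√(-3 + j))*(2*(-15)) + 112) = 30328 + ((-½ + √7/8)*(2*(-15)) + 112) = 30328 + ((-½ + √7/8)*(-30) + 112) = 30328 + ((15 - 15*√7/4) + 112) = 30328 + (127 - 15*√7/4) = 30455 - 15*√7/4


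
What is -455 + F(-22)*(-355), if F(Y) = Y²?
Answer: -172275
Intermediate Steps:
-455 + F(-22)*(-355) = -455 + (-22)²*(-355) = -455 + 484*(-355) = -455 - 171820 = -172275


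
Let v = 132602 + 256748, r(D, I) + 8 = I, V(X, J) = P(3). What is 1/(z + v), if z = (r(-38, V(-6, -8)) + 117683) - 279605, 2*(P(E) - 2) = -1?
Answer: 2/454843 ≈ 4.3971e-6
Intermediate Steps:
P(E) = 3/2 (P(E) = 2 + (½)*(-1) = 2 - ½ = 3/2)
V(X, J) = 3/2
r(D, I) = -8 + I
v = 389350
z = -323857/2 (z = ((-8 + 3/2) + 117683) - 279605 = (-13/2 + 117683) - 279605 = 235353/2 - 279605 = -323857/2 ≈ -1.6193e+5)
1/(z + v) = 1/(-323857/2 + 389350) = 1/(454843/2) = 2/454843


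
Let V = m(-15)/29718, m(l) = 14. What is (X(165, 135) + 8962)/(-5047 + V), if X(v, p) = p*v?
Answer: -464150583/74993366 ≈ -6.1892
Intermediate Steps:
V = 7/14859 (V = 14/29718 = 14*(1/29718) = 7/14859 ≈ 0.00047110)
(X(165, 135) + 8962)/(-5047 + V) = (135*165 + 8962)/(-5047 + 7/14859) = (22275 + 8962)/(-74993366/14859) = 31237*(-14859/74993366) = -464150583/74993366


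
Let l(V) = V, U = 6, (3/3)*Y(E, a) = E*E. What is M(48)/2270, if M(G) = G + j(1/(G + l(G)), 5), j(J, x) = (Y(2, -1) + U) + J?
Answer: 5569/217920 ≈ 0.025555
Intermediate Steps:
Y(E, a) = E² (Y(E, a) = E*E = E²)
j(J, x) = 10 + J (j(J, x) = (2² + 6) + J = (4 + 6) + J = 10 + J)
M(G) = 10 + G + 1/(2*G) (M(G) = G + (10 + 1/(G + G)) = G + (10 + 1/(2*G)) = 10 + G + 1/(2*G))
M(48)/2270 = (10 + 48 + (½)/48)/2270 = (10 + 48 + (½)*(1/48))*(1/2270) = (10 + 48 + 1/96)*(1/2270) = (5569/96)*(1/2270) = 5569/217920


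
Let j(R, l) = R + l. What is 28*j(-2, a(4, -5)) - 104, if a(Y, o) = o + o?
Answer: -440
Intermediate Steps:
a(Y, o) = 2*o
28*j(-2, a(4, -5)) - 104 = 28*(-2 + 2*(-5)) - 104 = 28*(-2 - 10) - 104 = 28*(-12) - 104 = -336 - 104 = -440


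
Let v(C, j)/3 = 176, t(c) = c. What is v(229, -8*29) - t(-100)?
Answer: 628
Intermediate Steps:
v(C, j) = 528 (v(C, j) = 3*176 = 528)
v(229, -8*29) - t(-100) = 528 - 1*(-100) = 528 + 100 = 628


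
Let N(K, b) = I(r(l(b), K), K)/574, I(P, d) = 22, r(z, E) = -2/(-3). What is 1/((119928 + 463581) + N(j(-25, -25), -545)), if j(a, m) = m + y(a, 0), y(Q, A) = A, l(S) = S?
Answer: 287/167467094 ≈ 1.7138e-6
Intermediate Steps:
r(z, E) = ⅔ (r(z, E) = -2*(-⅓) = ⅔)
j(a, m) = m (j(a, m) = m + 0 = m)
N(K, b) = 11/287 (N(K, b) = 22/574 = 22*(1/574) = 11/287)
1/((119928 + 463581) + N(j(-25, -25), -545)) = 1/((119928 + 463581) + 11/287) = 1/(583509 + 11/287) = 1/(167467094/287) = 287/167467094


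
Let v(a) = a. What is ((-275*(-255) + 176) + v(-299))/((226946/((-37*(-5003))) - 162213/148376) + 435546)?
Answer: 1922677013579472/11962723033324909 ≈ 0.16072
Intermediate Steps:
((-275*(-255) + 176) + v(-299))/((226946/((-37*(-5003))) - 162213/148376) + 435546) = ((-275*(-255) + 176) - 299)/((226946/((-37*(-5003))) - 162213/148376) + 435546) = ((70125 + 176) - 299)/((226946/185111 - 162213*1/148376) + 435546) = (70301 - 299)/((226946*(1/185111) - 162213/148376) + 435546) = 70002/((226946/185111 - 162213/148376) + 435546) = 70002/(3645929053/27466029736 + 435546) = 70002/(11962723033324909/27466029736) = 70002*(27466029736/11962723033324909) = 1922677013579472/11962723033324909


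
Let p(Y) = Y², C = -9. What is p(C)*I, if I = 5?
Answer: 405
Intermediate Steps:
p(C)*I = (-9)²*5 = 81*5 = 405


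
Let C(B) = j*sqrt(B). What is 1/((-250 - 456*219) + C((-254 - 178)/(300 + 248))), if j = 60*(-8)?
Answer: -6857809/686575131826 + 720*I*sqrt(411)/343287565913 ≈ -9.9884e-6 + 4.252e-8*I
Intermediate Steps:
j = -480
C(B) = -480*sqrt(B)
1/((-250 - 456*219) + C((-254 - 178)/(300 + 248))) = 1/((-250 - 456*219) - 480*sqrt(-254 - 178)/sqrt(300 + 248)) = 1/((-250 - 99864) - 480*6*I*sqrt(411)/137) = 1/(-100114 - 480*6*I*sqrt(411)/137) = 1/(-100114 - 2880*I*sqrt(411)/137)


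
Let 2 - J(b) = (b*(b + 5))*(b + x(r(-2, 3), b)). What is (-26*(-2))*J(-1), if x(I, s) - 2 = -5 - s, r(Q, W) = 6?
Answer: -520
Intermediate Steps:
x(I, s) = -3 - s (x(I, s) = 2 + (-5 - s) = -3 - s)
J(b) = 2 + 3*b*(5 + b) (J(b) = 2 - b*(b + 5)*(b + (-3 - b)) = 2 - b*(5 + b)*(-3) = 2 - (-3)*b*(5 + b) = 2 + 3*b*(5 + b))
(-26*(-2))*J(-1) = (-26*(-2))*(2 + 3*(-1)**2 + 15*(-1)) = 52*(2 + 3*1 - 15) = 52*(2 + 3 - 15) = 52*(-10) = -520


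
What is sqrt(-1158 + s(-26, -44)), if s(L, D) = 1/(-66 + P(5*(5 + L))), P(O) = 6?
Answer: I*sqrt(1042215)/30 ≈ 34.03*I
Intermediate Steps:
s(L, D) = -1/60 (s(L, D) = 1/(-66 + 6) = 1/(-60) = -1/60)
sqrt(-1158 + s(-26, -44)) = sqrt(-1158 - 1/60) = sqrt(-69481/60) = I*sqrt(1042215)/30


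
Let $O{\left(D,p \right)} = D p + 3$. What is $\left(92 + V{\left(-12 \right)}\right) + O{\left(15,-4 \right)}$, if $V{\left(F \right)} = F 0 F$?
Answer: $35$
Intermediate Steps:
$V{\left(F \right)} = 0$ ($V{\left(F \right)} = 0 F = 0$)
$O{\left(D,p \right)} = 3 + D p$
$\left(92 + V{\left(-12 \right)}\right) + O{\left(15,-4 \right)} = \left(92 + 0\right) + \left(3 + 15 \left(-4\right)\right) = 92 + \left(3 - 60\right) = 92 - 57 = 35$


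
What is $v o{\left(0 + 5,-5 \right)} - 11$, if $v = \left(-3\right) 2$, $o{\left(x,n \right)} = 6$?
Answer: $-47$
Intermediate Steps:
$v = -6$
$v o{\left(0 + 5,-5 \right)} - 11 = \left(-6\right) 6 - 11 = -36 - 11 = -47$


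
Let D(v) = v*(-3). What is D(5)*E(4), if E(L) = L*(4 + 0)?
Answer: -240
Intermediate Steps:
D(v) = -3*v
E(L) = 4*L (E(L) = L*4 = 4*L)
D(5)*E(4) = (-3*5)*(4*4) = -15*16 = -240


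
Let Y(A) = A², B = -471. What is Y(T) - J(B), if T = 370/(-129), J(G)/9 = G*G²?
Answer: 15648930264259/16641 ≈ 9.4038e+8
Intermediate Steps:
J(G) = 9*G³ (J(G) = 9*(G*G²) = 9*G³)
T = -370/129 (T = 370*(-1/129) = -370/129 ≈ -2.8682)
Y(T) - J(B) = (-370/129)² - 9*(-471)³ = 136900/16641 - 9*(-104487111) = 136900/16641 - 1*(-940383999) = 136900/16641 + 940383999 = 15648930264259/16641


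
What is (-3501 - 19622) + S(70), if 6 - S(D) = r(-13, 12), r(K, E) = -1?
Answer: -23116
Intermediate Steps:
S(D) = 7 (S(D) = 6 - 1*(-1) = 6 + 1 = 7)
(-3501 - 19622) + S(70) = (-3501 - 19622) + 7 = -23123 + 7 = -23116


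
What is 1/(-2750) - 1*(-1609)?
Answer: 4424749/2750 ≈ 1609.0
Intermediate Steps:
1/(-2750) - 1*(-1609) = -1/2750 + 1609 = 4424749/2750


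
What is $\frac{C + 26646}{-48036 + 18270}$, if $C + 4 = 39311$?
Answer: $- \frac{65953}{29766} \approx -2.2157$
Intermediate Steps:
$C = 39307$ ($C = -4 + 39311 = 39307$)
$\frac{C + 26646}{-48036 + 18270} = \frac{39307 + 26646}{-48036 + 18270} = \frac{65953}{-29766} = 65953 \left(- \frac{1}{29766}\right) = - \frac{65953}{29766}$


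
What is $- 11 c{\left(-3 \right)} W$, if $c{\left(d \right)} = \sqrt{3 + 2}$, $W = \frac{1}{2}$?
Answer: $- \frac{11 \sqrt{5}}{2} \approx -12.298$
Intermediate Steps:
$W = \frac{1}{2} \approx 0.5$
$c{\left(d \right)} = \sqrt{5}$
$- 11 c{\left(-3 \right)} W = - 11 \sqrt{5} \cdot \frac{1}{2} = - 11 \frac{\sqrt{5}}{2} = - \frac{11 \sqrt{5}}{2}$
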